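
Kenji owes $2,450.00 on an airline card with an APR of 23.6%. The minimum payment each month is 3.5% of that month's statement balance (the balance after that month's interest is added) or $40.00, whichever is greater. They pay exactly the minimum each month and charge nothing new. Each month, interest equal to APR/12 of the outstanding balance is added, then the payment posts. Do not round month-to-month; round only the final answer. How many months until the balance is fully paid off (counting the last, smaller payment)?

90 months

Monthly rate r = 23.6%/12 = 1.96667% = 0.0196667.
While 3.5% of the post-interest balance exceeds $40.00, each month B ← (B·(1+r))·(1 − 0.035), i.e. B shrinks by the factor (1+r)·0.965 = 0.98398.
This holds for months 1–49. Entering month 50 the balance is $1,110.34; 3.5% of the post-interest balance is now below $40.00, so the flat $40.00 minimum applies from here.
From month 50 a fixed $40.00 at rate r clears $1,110.34 in 41 more payments. Total: 49 + 41 = 90 months.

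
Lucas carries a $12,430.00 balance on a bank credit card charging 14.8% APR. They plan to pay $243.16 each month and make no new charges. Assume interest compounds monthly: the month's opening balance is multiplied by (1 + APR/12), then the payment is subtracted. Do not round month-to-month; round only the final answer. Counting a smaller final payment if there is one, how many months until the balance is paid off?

82 payments

Monthly rate r = 14.8%/12 = 1.23333% = 0.0123333.
Recurrence: B ← B·(1+r) − $243.16.
Month 1: interest $153.30; balance after payment $12,340.14.
Month 2: interest $152.20; balance after payment $12,249.18.
Closed form: n = −ln(1 − rB₀/P)/ln(1+r) = −ln(0.36954)/ln(1.01233) ≈ 81.213, so the balance reaches zero during payment 82.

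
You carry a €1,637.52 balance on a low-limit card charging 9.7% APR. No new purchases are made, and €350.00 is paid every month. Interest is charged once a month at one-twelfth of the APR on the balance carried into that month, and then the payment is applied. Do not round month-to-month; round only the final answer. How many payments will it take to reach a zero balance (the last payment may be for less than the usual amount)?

Monthly rate r = 9.7%/12 = 0.808333% = 0.00808333.
Recurrence: B ← B·(1+r) − €350.00.
Month 1: interest €13.24; balance after payment €1,300.76.
Month 2: interest €10.51; balance after payment €961.27.
Month 3: interest €7.77; balance after payment €619.04.
Month 4: interest €5.00; balance after payment €274.05.
Month 5: interest €2.22; balance after payment €0.00.

5 payments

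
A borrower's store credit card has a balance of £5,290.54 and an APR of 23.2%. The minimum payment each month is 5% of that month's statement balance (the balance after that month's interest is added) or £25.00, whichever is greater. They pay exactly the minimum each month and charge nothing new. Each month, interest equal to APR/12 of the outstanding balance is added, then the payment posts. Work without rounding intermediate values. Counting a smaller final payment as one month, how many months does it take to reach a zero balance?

99 months

Monthly rate r = 23.2%/12 = 1.93333% = 0.0193333.
While 5% of the post-interest balance exceeds £25.00, each month B ← (B·(1+r))·(1 − 0.05), i.e. B shrinks by the factor (1+r)·0.95 = 0.96837.
This holds for months 1–74. Entering month 75 the balance is £490.28; 5% of the post-interest balance is now below £25.00, so the flat £25.00 minimum applies from here.
From month 75 a fixed £25.00 at rate r clears £490.28 in 25 more payments. Total: 74 + 25 = 99 months.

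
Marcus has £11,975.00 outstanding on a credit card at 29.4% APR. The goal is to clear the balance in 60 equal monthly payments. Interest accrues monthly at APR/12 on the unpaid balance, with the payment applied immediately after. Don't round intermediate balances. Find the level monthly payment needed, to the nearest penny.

Monthly rate r = 29.4%/12 = 2.45% = 0.0245.
Level-payment amortization: P = B₀·r / (1 − (1+r)^(−n)) = 11975.00·0.0245 / (1 − 1.0245^(−60)).
Denominator 1 − (1+r)^(−60) = 0.765964232.
P = 293.387 / 0.765964232 ≈ 383.03.

£383.03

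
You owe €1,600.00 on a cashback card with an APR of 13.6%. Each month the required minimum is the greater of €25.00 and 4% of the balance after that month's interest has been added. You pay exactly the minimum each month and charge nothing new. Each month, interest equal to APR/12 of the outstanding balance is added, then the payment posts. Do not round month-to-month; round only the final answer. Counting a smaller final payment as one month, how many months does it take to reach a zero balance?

62 months

Monthly rate r = 13.6%/12 = 1.13333% = 0.0113333.
While 4% of the post-interest balance exceeds €25.00, each month B ← (B·(1+r))·(1 − 0.04), i.e. B shrinks by the factor (1+r)·0.96 = 0.97088.
This holds for months 1–33. Entering month 34 the balance is €603.37; 4% of the post-interest balance is now below €25.00, so the flat €25.00 minimum applies from here.
From month 34 a fixed €25.00 at rate r clears €603.37 in 29 more payments. Total: 33 + 29 = 62 months.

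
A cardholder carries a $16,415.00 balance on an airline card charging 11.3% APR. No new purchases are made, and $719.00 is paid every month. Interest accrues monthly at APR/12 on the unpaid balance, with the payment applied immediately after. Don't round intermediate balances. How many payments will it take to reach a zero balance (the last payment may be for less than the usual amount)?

26 payments

Monthly rate r = 11.3%/12 = 0.941667% = 0.00941667.
Recurrence: B ← B·(1+r) − $719.00.
Month 1: interest $154.57; balance after payment $15,850.57.
Month 2: interest $149.26; balance after payment $15,280.83.
Closed form: n = −ln(1 − rB₀/P)/ln(1+r) = −ln(0.78501)/ln(1.00942) ≈ 25.826, so the balance reaches zero during payment 26.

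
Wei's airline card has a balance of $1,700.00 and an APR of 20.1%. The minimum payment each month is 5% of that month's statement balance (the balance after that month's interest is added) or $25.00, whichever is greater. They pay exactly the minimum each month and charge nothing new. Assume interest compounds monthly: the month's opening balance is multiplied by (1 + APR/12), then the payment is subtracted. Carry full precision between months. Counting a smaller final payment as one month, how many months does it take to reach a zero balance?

Monthly rate r = 20.1%/12 = 1.675% = 0.01675.
While 5% of the post-interest balance exceeds $25.00, each month B ← (B·(1+r))·(1 − 0.05), i.e. B shrinks by the factor (1+r)·0.95 = 0.96591.
This holds for months 1–36. Entering month 37 the balance is $487.76; 5% of the post-interest balance is now below $25.00, so the flat $25.00 minimum applies from here.
From month 37 a fixed $25.00 at rate r clears $487.76 in 24 more payments. Total: 36 + 24 = 60 months.

60 months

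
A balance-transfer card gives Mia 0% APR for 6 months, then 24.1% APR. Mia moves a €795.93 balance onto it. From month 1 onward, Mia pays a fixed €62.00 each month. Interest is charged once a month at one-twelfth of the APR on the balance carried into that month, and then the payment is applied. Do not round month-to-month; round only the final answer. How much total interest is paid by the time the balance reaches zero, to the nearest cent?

€36.80

Promo months 1–6 at r₀ = 0%/12 = 0; months 7+ at r₁ = 24.1%/12 = 0.0200833.
After month 6 (no interest yet): B = €795.93 − 6·€62.00 = €423.93.
Then at r₁ with €62.00/mo: n₂ = −ln(1 − r₁·B/P)/ln(1+r₁) ≈ 7.43 → 8 more payments.
Total paid = 13·€62.00 + €26.73 = €832.73; interest = €832.73 − €795.93 = €36.80.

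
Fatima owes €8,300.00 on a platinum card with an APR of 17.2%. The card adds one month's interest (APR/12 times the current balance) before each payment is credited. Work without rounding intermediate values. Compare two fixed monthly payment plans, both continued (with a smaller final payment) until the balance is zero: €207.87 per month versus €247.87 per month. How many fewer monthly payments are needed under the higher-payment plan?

Monthly rate r = 17.2%/12 = 1.43333% = 0.0143333.
At €207.87/mo: n = ⌈−ln(1 − rB₀/P)/ln(1+r)⌉ = 60 payments (last €142.00); total interest = total paid − €8,300.00 = €4,106.33.
At €247.87/mo: 46 payments (last €233.84); total interest €3,087.99.
Payments saved = 60 − 46 = 14.

14 fewer payments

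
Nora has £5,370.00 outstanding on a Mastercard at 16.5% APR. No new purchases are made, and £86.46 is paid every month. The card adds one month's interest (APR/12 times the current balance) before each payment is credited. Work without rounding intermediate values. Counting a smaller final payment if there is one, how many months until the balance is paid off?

141 payments

Monthly rate r = 16.5%/12 = 1.375% = 0.01375.
Recurrence: B ← B·(1+r) − £86.46.
Month 1: interest £73.84; balance after payment £5,357.38.
Month 2: interest £73.66; balance after payment £5,344.58.
Closed form: n = −ln(1 − rB₀/P)/ln(1+r) = −ln(0.14599)/ln(1.01375) ≈ 140.902, so the balance reaches zero during payment 141.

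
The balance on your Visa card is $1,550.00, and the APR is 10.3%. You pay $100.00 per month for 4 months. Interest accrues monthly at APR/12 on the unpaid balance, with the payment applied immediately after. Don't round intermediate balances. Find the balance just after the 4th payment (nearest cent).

$1,198.73

Monthly rate r = 10.3%/12 = 0.858333% = 0.00858333.
Each month: B ← B·(1+r) − $100.00.
Month 1: interest $13.30; balance after payment $1,463.30.
Month 2: interest $12.56; balance after payment $1,375.86.
Month 3: interest $11.81; balance after payment $1,287.67.
Month 4: interest $11.05; balance after payment $1,198.73.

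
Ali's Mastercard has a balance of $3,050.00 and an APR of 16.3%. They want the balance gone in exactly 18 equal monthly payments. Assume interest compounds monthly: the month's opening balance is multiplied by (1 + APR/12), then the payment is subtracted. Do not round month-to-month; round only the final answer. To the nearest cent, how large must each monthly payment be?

$192.14

Monthly rate r = 16.3%/12 = 1.35833% = 0.0135833.
Level-payment amortization: P = B₀·r / (1 − (1+r)^(−n)) = 3050.00·0.0135833 / (1 − 1.01358^(−18)).
Denominator 1 − (1+r)^(−18) = 0.215614228.
P = 41.4292 / 0.215614228 ≈ 192.14.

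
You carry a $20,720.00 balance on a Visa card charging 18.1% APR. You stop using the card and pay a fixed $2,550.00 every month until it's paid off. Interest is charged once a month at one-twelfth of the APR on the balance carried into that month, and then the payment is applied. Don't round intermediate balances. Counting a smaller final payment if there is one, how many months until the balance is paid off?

9 payments

Monthly rate r = 18.1%/12 = 1.50833% = 0.0150833.
Recurrence: B ← B·(1+r) − $2,550.00.
Month 1: interest $312.53; balance after payment $18,482.53.
Month 2: interest $278.78; balance after payment $16,211.30.
Closed form: n = −ln(1 − rB₀/P)/ln(1+r) = −ln(0.87744)/ln(1.01508) ≈ 8.733, so the balance reaches zero during payment 9.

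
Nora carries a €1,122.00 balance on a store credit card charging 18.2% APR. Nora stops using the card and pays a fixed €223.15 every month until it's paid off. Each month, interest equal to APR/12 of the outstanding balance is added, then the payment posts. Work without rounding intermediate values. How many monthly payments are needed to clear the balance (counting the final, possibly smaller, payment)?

6 months

Monthly rate r = 18.2%/12 = 1.51667% = 0.0151667.
Recurrence: B ← B·(1+r) − €223.15.
Month 1: interest €17.02; balance after payment €915.87.
Month 2: interest €13.89; balance after payment €706.61.
Month 3: interest €10.72; balance after payment €494.17.
Month 4: interest €7.49; balance after payment €278.52.
Month 5: interest €4.22; balance after payment €59.59.
Month 6: interest €0.90; balance after payment €0.00.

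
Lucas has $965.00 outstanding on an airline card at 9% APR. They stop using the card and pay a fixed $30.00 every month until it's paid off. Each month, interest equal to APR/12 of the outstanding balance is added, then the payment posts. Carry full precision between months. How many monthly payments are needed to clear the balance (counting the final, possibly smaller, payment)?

37 months

Monthly rate r = 9%/12 = 0.75% = 0.0075.
Recurrence: B ← B·(1+r) − $30.00.
Month 1: interest $7.24; balance after payment $942.24.
Month 2: interest $7.07; balance after payment $919.30.
Closed form: n = −ln(1 − rB₀/P)/ln(1+r) = −ln(0.75875)/ln(1.0075) ≈ 36.949, so the balance reaches zero during payment 37.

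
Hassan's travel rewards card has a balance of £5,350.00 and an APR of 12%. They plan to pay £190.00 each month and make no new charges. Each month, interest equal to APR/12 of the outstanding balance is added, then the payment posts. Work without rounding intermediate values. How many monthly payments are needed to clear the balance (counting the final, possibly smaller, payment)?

Monthly rate r = 12%/12 = 1% = 0.01.
Recurrence: B ← B·(1+r) − £190.00.
Month 1: interest £53.50; balance after payment £5,213.50.
Month 2: interest £52.13; balance after payment £5,075.64.
Closed form: n = −ln(1 − rB₀/P)/ln(1+r) = −ln(0.71842)/ln(1.01) ≈ 33.235, so the balance reaches zero during payment 34.

34 months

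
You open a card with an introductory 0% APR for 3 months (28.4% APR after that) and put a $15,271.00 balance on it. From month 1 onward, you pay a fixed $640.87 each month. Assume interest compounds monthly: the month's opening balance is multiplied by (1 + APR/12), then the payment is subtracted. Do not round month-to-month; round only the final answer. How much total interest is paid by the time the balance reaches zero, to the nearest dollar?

Promo months 1–3 at r₀ = 0%/12 = 0; months 4+ at r₁ = 28.4%/12 = 0.0236667.
After month 3 (no interest yet): B = $15,271.00 − 3·$640.87 = $13,348.39.
Then at r₁ with $640.87/mo: n₂ = −ln(1 − r₁·B/P)/ln(1+r₁) ≈ 29.03 → 30 more payments.
Total paid = 32·$640.87 + $21.97 = $20,529.81; interest = $20,529.81 − $15,271.00 = $5,258.81.

$5,259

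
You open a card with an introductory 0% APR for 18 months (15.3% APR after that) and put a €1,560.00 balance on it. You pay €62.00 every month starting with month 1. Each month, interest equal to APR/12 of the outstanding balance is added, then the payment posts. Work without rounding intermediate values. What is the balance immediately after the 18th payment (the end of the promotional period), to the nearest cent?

Promo months 1–18 at r₀ = 0%/12 = 0; months 19+ at r₁ = 15.3%/12 = 0.01275.
After month 18 (no interest yet): B = €1,560.00 − 18·€62.00 = €444.00.

€444.00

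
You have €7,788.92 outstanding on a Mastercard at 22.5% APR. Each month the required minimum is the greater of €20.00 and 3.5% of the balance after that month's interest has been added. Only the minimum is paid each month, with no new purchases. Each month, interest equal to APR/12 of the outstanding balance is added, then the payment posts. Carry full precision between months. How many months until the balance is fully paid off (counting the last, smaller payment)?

Monthly rate r = 22.5%/12 = 1.875% = 0.01875.
While 3.5% of the post-interest balance exceeds €20.00, each month B ← (B·(1+r))·(1 − 0.035), i.e. B shrinks by the factor (1+r)·0.965 = 0.98309.
This holds for months 1–155. Entering month 156 the balance is €554.23; 3.5% of the post-interest balance is now below €20.00, so the flat €20.00 minimum applies from here.
From month 156 a fixed €20.00 at rate r clears €554.23 in 40 more payments. Total: 155 + 40 = 195 months.

195 months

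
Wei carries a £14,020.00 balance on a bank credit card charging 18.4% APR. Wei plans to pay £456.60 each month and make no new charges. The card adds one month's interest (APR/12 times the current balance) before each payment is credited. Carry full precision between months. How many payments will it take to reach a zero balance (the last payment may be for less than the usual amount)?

Monthly rate r = 18.4%/12 = 1.53333% = 0.0153333.
Recurrence: B ← B·(1+r) − £456.60.
Month 1: interest £214.97; balance after payment £13,778.37.
Month 2: interest £211.27; balance after payment £13,533.04.
Closed form: n = −ln(1 − rB₀/P)/ln(1+r) = −ln(0.52919)/ln(1.01533) ≈ 41.823, so the balance reaches zero during payment 42.

42 months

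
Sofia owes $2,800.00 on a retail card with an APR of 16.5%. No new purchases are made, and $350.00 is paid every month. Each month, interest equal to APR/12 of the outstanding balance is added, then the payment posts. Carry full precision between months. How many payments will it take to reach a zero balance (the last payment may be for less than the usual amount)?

Monthly rate r = 16.5%/12 = 1.375% = 0.01375.
Recurrence: B ← B·(1+r) − $350.00.
Month 1: interest $38.50; balance after payment $2,488.50.
Month 2: interest $34.22; balance after payment $2,172.72.
Closed form: n = −ln(1 − rB₀/P)/ln(1+r) = −ln(0.89)/ln(1.01375) ≈ 8.533, so the balance reaches zero during payment 9.

9 payments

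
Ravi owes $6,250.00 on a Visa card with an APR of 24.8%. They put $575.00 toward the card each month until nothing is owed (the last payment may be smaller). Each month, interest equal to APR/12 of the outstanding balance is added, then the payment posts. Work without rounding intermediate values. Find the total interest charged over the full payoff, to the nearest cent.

$903.10

Monthly rate r = 24.8%/12 = 2.06667% = 0.0206667.
Payoff takes n = ⌈−ln(1 − rB₀/P)/ln(1+r)⌉ = ⌈12.438⌉ = 13 payments; the last is $253.10.
Total paid = 12·$575.00 + $253.10 = $7,153.10.
Total interest = total paid − principal = $7,153.10 − $6,250.00 = $903.10.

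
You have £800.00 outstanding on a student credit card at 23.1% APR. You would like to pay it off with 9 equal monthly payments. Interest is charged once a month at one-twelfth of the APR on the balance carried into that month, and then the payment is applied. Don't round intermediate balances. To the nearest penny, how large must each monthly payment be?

Monthly rate r = 23.1%/12 = 1.925% = 0.01925.
Level-payment amortization: P = B₀·r / (1 − (1+r)^(−n)) = 800.00·0.01925 / (1 − 1.01925^(−9)).
Denominator 1 − (1+r)^(−9) = 0.15768697.
P = 15.4 / 0.15768697 ≈ 97.66.

£97.66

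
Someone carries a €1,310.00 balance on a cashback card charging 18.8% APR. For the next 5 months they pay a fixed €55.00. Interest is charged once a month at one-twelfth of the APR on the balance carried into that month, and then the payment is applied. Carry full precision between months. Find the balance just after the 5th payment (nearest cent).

€1,132.13

Monthly rate r = 18.8%/12 = 1.56667% = 0.0156667.
Each month: B ← B·(1+r) − €55.00.
Month 1: interest €20.52; balance after payment €1,275.52.
Month 2: interest €19.98; balance after payment €1,240.51.
Month 3: interest €19.43; balance after payment €1,204.94.
Month 4: interest €18.88; balance after payment €1,168.82.
Month 5: interest €18.31; balance after payment €1,132.13.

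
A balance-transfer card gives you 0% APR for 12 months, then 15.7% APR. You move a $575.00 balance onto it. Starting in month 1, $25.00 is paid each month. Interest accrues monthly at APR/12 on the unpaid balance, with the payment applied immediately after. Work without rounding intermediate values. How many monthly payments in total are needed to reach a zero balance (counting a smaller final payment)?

Promo months 1–12 at r₀ = 0%/12 = 0; months 13+ at r₁ = 15.7%/12 = 0.0130833.
After month 12 (no interest yet): B = $575.00 − 12·$25.00 = $275.00.
Then at r₁ with $25.00/mo: n₂ = −ln(1 − r₁·B/P)/ln(1+r₁) ≈ 11.95 → 12 more payments.

24 payments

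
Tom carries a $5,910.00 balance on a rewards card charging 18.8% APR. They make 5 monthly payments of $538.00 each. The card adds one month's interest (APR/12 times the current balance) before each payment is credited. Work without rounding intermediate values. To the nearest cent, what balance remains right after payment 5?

Monthly rate r = 18.8%/12 = 1.56667% = 0.0156667.
Each month: B ← B·(1+r) − $538.00.
Month 1: interest $92.59; balance after payment $5,464.59.
Month 2: interest $85.61; balance after payment $5,012.20.
Month 3: interest $78.52; balance after payment $4,552.73.
Month 4: interest $71.33; balance after payment $4,086.05.
Month 5: interest $64.01; balance after payment $3,612.07.

$3,612.07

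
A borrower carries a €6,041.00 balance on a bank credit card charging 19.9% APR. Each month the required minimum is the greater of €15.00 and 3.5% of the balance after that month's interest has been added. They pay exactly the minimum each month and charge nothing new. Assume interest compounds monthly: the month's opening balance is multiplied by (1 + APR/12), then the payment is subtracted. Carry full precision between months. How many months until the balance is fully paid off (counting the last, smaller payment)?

Monthly rate r = 19.9%/12 = 1.65833% = 0.0165833.
While 3.5% of the post-interest balance exceeds €15.00, each month B ← (B·(1+r))·(1 − 0.035), i.e. B shrinks by the factor (1+r)·0.965 = 0.981.
This holds for months 1–139. Entering month 140 the balance is €420.03; 3.5% of the post-interest balance is now below €15.00, so the flat €15.00 minimum applies from here.
From month 140 a fixed €15.00 at rate r clears €420.03 in 38 more payments. Total: 139 + 38 = 177 months.

177 months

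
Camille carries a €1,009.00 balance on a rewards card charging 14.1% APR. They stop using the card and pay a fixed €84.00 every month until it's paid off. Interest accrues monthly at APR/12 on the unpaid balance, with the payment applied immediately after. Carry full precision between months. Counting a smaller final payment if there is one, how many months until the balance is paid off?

14 payments

Monthly rate r = 14.1%/12 = 1.175% = 0.01175.
Recurrence: B ← B·(1+r) − €84.00.
Month 1: interest €11.86; balance after payment €936.86.
Month 2: interest €11.01; balance after payment €863.86.
Closed form: n = −ln(1 − rB₀/P)/ln(1+r) = −ln(0.85886)/ln(1.01175) ≈ 13.025, so the balance reaches zero during payment 14.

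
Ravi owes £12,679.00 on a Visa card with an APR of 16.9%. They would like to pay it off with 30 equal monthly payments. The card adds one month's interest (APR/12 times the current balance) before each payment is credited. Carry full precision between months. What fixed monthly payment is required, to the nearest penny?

Monthly rate r = 16.9%/12 = 1.40833% = 0.0140833.
Level-payment amortization: P = B₀·r / (1 − (1+r)^(−n)) = 12679.00·0.0140833 / (1 − 1.01408^(−30)).
Denominator 1 − (1+r)^(−30) = 0.34265911.
P = 178.563 / 0.34265911 ≈ 521.11.

£521.11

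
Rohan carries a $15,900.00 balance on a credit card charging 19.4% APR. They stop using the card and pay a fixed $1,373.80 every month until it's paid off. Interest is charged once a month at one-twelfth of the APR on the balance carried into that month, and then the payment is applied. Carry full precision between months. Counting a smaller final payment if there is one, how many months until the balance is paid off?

13 months

Monthly rate r = 19.4%/12 = 1.61667% = 0.0161667.
Recurrence: B ← B·(1+r) − $1,373.80.
Month 1: interest $257.05; balance after payment $14,783.25.
Month 2: interest $239.00; balance after payment $13,648.45.
Closed form: n = −ln(1 − rB₀/P)/ln(1+r) = −ln(0.81289)/ln(1.01617) ≈ 12.917, so the balance reaches zero during payment 13.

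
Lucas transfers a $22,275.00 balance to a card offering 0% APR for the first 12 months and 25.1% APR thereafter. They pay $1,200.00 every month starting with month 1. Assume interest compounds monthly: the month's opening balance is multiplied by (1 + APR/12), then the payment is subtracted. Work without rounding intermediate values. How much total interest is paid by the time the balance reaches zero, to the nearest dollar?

$685

Promo months 1–12 at r₀ = 0%/12 = 0; months 13+ at r₁ = 25.1%/12 = 0.0209167.
After month 12 (no interest yet): B = $22,275.00 − 12·$1,200.00 = $7,875.00.
Then at r₁ with $1,200.00/mo: n₂ = −ln(1 − r₁·B/P)/ln(1+r₁) ≈ 7.13 → 8 more payments.
Total paid = 19·$1,200.00 + $160.38 = $22,960.38; interest = $22,960.38 − $22,275.00 = $685.38.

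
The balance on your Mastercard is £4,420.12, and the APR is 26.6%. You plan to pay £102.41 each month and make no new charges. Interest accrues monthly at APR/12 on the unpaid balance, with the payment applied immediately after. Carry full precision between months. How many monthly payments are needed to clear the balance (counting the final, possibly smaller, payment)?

144 months

Monthly rate r = 26.6%/12 = 2.21667% = 0.0221667.
Recurrence: B ← B·(1+r) − £102.41.
Month 1: interest £97.98; balance after payment £4,415.69.
Month 2: interest £97.88; balance after payment £4,411.16.
Closed form: n = −ln(1 − rB₀/P)/ln(1+r) = −ln(0.043264)/ln(1.02217) ≈ 143.238, so the balance reaches zero during payment 144.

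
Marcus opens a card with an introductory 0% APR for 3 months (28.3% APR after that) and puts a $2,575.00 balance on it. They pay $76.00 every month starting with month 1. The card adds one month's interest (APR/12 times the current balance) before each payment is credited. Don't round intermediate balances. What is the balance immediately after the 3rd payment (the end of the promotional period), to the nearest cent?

$2,347.00

Promo months 1–3 at r₀ = 0%/12 = 0; months 4+ at r₁ = 28.3%/12 = 0.0235833.
After month 3 (no interest yet): B = $2,575.00 − 3·$76.00 = $2,347.00.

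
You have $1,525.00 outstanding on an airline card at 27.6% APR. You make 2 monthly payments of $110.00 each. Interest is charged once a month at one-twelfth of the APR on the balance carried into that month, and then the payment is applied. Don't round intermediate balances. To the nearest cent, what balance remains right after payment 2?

$1,373.43

Monthly rate r = 27.6%/12 = 2.3% = 0.023.
Each month: B ← B·(1+r) − $110.00.
Month 1: interest $35.08; balance after payment $1,450.08.
Month 2: interest $33.35; balance after payment $1,373.43.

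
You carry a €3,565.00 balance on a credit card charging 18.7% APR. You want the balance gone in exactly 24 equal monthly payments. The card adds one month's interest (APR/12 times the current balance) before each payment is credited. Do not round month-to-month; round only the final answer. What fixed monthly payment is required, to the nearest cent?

€179.19

Monthly rate r = 18.7%/12 = 1.55833% = 0.0155833.
Level-payment amortization: P = B₀·r / (1 − (1+r)^(−n)) = 3565.00·0.0155833 / (1 − 1.01558^(−24)).
Denominator 1 − (1+r)^(−24) = 0.310035989.
P = 55.5546 / 0.310035989 ≈ 179.19.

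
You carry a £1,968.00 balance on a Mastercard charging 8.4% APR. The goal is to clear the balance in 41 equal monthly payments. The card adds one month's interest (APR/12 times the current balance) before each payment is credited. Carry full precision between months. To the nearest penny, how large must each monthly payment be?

£55.38

Monthly rate r = 8.4%/12 = 0.7% = 0.007.
Level-payment amortization: P = B₀·r / (1 − (1+r)^(−n)) = 1968.00·0.007 / (1 − 1.007^(−41)).
Denominator 1 − (1+r)^(−41) = 0.248737507.
P = 13.776 / 0.248737507 ≈ 55.38.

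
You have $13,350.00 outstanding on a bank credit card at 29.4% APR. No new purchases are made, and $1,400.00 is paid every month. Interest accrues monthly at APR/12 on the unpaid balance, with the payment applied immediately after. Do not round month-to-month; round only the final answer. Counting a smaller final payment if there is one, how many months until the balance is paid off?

11 months

Monthly rate r = 29.4%/12 = 2.45% = 0.0245.
Recurrence: B ← B·(1+r) − $1,400.00.
Month 1: interest $327.07; balance after payment $12,277.08.
Month 2: interest $300.79; balance after payment $11,177.86.
Closed form: n = −ln(1 − rB₀/P)/ln(1+r) = −ln(0.76638)/ln(1.0245) ≈ 10.993, so the balance reaches zero during payment 11.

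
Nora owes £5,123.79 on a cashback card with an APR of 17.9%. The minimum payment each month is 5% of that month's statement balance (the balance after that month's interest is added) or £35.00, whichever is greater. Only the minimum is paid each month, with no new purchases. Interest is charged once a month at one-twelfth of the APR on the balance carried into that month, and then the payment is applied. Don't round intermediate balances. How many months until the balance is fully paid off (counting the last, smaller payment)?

Monthly rate r = 17.9%/12 = 1.49167% = 0.0149167.
While 5% of the post-interest balance exceeds £35.00, each month B ← (B·(1+r))·(1 − 0.05), i.e. B shrinks by the factor (1+r)·0.95 = 0.96417.
This holds for months 1–55. Entering month 56 the balance is £688.75; 5% of the post-interest balance is now below £35.00, so the flat £35.00 minimum applies from here.
From month 56 a fixed £35.00 at rate r clears £688.75 in 24 more payments. Total: 55 + 24 = 79 months.

79 months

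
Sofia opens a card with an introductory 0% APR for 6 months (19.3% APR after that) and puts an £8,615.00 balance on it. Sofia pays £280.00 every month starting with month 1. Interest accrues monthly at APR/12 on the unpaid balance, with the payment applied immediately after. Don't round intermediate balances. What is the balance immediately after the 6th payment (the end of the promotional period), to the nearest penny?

Promo months 1–6 at r₀ = 0%/12 = 0; months 7+ at r₁ = 19.3%/12 = 0.0160833.
After month 6 (no interest yet): B = £8,615.00 − 6·£280.00 = £6,935.00.

£6,935.00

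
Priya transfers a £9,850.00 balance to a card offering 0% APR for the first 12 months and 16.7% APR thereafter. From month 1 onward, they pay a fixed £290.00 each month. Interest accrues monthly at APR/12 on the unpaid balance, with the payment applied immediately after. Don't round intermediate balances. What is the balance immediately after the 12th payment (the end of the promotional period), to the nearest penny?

£6,370.00

Promo months 1–12 at r₀ = 0%/12 = 0; months 13+ at r₁ = 16.7%/12 = 0.0139167.
After month 12 (no interest yet): B = £9,850.00 − 12·£290.00 = £6,370.00.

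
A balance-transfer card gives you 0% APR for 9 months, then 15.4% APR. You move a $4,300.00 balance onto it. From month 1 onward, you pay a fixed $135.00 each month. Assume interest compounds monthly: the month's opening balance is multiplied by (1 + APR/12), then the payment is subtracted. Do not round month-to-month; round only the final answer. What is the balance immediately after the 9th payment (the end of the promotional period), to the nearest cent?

Promo months 1–9 at r₀ = 0%/12 = 0; months 10+ at r₁ = 15.4%/12 = 0.0128333.
After month 9 (no interest yet): B = $4,300.00 − 9·$135.00 = $3,085.00.

$3,085.00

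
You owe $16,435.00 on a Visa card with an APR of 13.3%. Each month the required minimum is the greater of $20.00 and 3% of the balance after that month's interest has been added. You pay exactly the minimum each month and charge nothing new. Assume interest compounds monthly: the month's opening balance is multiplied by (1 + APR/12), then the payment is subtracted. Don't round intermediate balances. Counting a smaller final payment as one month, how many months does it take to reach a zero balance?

Monthly rate r = 13.3%/12 = 1.10833% = 0.0110833.
While 3% of the post-interest balance exceeds $20.00, each month B ← (B·(1+r))·(1 − 0.03), i.e. B shrinks by the factor (1+r)·0.97 = 0.98075.
This holds for months 1–166. Entering month 167 the balance is $652.40; 3% of the post-interest balance is now below $20.00, so the flat $20.00 minimum applies from here.
From month 167 a fixed $20.00 at rate r clears $652.40 in 41 more payments. Total: 166 + 41 = 207 months.

207 months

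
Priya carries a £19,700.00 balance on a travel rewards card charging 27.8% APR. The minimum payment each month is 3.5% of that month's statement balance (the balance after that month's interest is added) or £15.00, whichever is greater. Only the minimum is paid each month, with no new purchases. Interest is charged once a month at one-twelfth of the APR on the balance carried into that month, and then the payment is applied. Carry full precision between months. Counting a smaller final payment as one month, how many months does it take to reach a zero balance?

Monthly rate r = 27.8%/12 = 2.31667% = 0.0231667.
While 3.5% of the post-interest balance exceeds £15.00, each month B ← (B·(1+r))·(1 − 0.035), i.e. B shrinks by the factor (1+r)·0.965 = 0.98736.
This holds for months 1–303. Entering month 304 the balance is £416.87; 3.5% of the post-interest balance is now below £15.00, so the flat £15.00 minimum applies from here.
From month 304 a fixed £15.00 at rate r clears £416.87 in 46 more payments. Total: 303 + 46 = 349 months.

349 months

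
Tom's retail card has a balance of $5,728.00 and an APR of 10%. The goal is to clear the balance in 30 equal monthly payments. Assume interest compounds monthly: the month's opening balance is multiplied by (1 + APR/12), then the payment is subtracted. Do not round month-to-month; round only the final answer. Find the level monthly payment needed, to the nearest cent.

$216.58

Monthly rate r = 10%/12 = 0.833333% = 0.00833333.
Level-payment amortization: P = B₀·r / (1 − (1+r)^(−n)) = 5728.00·0.00833333 / (1 − 1.00833^(−30)).
Denominator 1 − (1+r)^(−30) = 0.220392027.
P = 47.7333 / 0.220392027 ≈ 216.58.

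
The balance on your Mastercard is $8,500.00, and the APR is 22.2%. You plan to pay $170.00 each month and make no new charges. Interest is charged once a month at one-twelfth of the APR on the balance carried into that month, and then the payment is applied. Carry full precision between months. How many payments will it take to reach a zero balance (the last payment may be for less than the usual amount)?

Monthly rate r = 22.2%/12 = 1.85% = 0.0185.
Recurrence: B ← B·(1+r) − $170.00.
Month 1: interest $157.25; balance after payment $8,487.25.
Month 2: interest $157.01; balance after payment $8,474.26.
Closed form: n = −ln(1 − rB₀/P)/ln(1+r) = −ln(0.075)/ln(1.0185) ≈ 141.306, so the balance reaches zero during payment 142.

142 payments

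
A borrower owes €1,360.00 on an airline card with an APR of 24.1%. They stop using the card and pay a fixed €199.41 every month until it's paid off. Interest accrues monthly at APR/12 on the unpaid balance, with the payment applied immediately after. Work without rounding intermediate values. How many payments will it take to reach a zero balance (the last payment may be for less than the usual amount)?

Monthly rate r = 24.1%/12 = 2.00833% = 0.0200833.
Recurrence: B ← B·(1+r) − €199.41.
Month 1: interest €27.31; balance after payment €1,187.90.
Month 2: interest €23.86; balance after payment €1,012.35.
Closed form: n = −ln(1 − rB₀/P)/ln(1+r) = −ln(0.86303)/ln(1.02008) ≈ 7.408, so the balance reaches zero during payment 8.

8 months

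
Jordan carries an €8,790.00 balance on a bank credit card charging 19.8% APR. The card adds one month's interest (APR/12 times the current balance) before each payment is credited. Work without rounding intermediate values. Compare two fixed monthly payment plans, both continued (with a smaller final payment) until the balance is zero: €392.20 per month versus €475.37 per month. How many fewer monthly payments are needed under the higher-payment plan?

6 fewer payments

Monthly rate r = 19.8%/12 = 1.65% = 0.0165.
At €392.20/mo: n = ⌈−ln(1 − rB₀/P)/ln(1+r)⌉ = 29 payments (last €84.08); total interest = total paid − €8,790.00 = €2,275.68.
At €475.37/mo: 23 payments (last €115.40); total interest €1,783.54.
Payments saved = 29 − 23 = 6.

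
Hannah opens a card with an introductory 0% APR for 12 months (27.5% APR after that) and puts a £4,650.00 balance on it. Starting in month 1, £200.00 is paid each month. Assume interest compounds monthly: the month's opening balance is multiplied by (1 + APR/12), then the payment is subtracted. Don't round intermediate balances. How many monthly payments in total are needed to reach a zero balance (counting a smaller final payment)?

26 months

Promo months 1–12 at r₀ = 0%/12 = 0; months 13+ at r₁ = 27.5%/12 = 0.0229167.
After month 12 (no interest yet): B = £4,650.00 − 12·£200.00 = £2,250.00.
Then at r₁ with £200.00/mo: n₂ = −ln(1 − r₁·B/P)/ln(1+r₁) ≈ 13.16 → 14 more payments.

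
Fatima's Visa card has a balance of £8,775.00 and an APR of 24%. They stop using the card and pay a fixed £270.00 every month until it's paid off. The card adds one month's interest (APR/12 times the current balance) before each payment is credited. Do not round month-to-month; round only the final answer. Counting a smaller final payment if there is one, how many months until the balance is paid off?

Monthly rate r = 24%/12 = 2% = 0.02.
Recurrence: B ← B·(1+r) − £270.00.
Month 1: interest £175.50; balance after payment £8,680.50.
Month 2: interest £173.61; balance after payment £8,584.11.
Closed form: n = −ln(1 − rB₀/P)/ln(1+r) = −ln(0.35)/ln(1.02) ≈ 53.014, so the balance reaches zero during payment 54.

54 payments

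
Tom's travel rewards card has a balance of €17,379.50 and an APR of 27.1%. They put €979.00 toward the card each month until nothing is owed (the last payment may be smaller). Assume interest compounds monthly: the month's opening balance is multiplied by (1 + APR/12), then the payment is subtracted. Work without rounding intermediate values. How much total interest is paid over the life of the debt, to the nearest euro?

€5,081

Monthly rate r = 27.1%/12 = 2.25833% = 0.0225833.
Payoff takes n = ⌈−ln(1 − rB₀/P)/ln(1+r)⌉ = ⌈22.942⌉ = 23 payments; the last is €922.54.
Total paid = 22·€979.00 + €922.54 = €22,460.54.
Total interest = total paid − principal = €22,460.54 − €17,379.50 = €5,081.04.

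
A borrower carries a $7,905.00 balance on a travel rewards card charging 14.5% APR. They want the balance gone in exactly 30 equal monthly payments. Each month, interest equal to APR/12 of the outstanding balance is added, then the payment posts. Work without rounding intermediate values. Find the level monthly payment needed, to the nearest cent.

Monthly rate r = 14.5%/12 = 1.20833% = 0.0120833.
Level-payment amortization: P = B₀·r / (1 − (1+r)^(−n)) = 7905.00·0.0120833 / (1 − 1.01208^(−30)).
Denominator 1 − (1+r)^(−30) = 0.302552042.
P = 95.5187 / 0.302552042 ≈ 315.71.

$315.71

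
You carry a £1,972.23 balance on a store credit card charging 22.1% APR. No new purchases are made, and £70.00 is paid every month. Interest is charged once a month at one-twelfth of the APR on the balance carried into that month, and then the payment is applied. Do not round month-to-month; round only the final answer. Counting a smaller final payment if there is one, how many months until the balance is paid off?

Monthly rate r = 22.1%/12 = 1.84167% = 0.0184167.
Recurrence: B ← B·(1+r) − £70.00.
Month 1: interest £36.32; balance after payment £1,938.55.
Month 2: interest £35.70; balance after payment £1,904.25.
Closed form: n = −ln(1 − rB₀/P)/ln(1+r) = −ln(0.48112)/ln(1.01842) ≈ 40.092, so the balance reaches zero during payment 41.

41 payments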